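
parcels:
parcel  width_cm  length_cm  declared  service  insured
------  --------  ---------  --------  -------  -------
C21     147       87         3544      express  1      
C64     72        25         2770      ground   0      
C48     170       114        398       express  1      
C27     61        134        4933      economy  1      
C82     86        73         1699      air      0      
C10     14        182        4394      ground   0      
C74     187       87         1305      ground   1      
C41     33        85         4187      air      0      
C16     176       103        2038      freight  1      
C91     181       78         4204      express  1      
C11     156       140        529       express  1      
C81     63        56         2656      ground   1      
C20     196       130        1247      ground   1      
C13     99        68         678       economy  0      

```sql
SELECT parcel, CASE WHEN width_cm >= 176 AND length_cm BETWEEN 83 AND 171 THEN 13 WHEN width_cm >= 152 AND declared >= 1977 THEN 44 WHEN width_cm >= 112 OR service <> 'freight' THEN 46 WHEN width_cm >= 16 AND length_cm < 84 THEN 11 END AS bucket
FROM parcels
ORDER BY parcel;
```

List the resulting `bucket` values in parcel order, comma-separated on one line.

parcel=C10: width_cm >= 112 OR service <> 'freight' → 46
parcel=C11: width_cm >= 112 OR service <> 'freight' → 46
parcel=C13: width_cm >= 112 OR service <> 'freight' → 46
parcel=C16: width_cm >= 176 AND length_cm BETWEEN 83 AND 171 → 13
parcel=C20: width_cm >= 176 AND length_cm BETWEEN 83 AND 171 → 13
parcel=C21: width_cm >= 112 OR service <> 'freight' → 46
parcel=C27: width_cm >= 112 OR service <> 'freight' → 46
parcel=C41: width_cm >= 112 OR service <> 'freight' → 46
parcel=C48: width_cm >= 112 OR service <> 'freight' → 46
parcel=C64: width_cm >= 112 OR service <> 'freight' → 46
parcel=C74: width_cm >= 176 AND length_cm BETWEEN 83 AND 171 → 13
parcel=C81: width_cm >= 112 OR service <> 'freight' → 46
parcel=C82: width_cm >= 112 OR service <> 'freight' → 46
parcel=C91: width_cm >= 152 AND declared >= 1977 → 44

46, 46, 46, 13, 13, 46, 46, 46, 46, 46, 13, 46, 46, 44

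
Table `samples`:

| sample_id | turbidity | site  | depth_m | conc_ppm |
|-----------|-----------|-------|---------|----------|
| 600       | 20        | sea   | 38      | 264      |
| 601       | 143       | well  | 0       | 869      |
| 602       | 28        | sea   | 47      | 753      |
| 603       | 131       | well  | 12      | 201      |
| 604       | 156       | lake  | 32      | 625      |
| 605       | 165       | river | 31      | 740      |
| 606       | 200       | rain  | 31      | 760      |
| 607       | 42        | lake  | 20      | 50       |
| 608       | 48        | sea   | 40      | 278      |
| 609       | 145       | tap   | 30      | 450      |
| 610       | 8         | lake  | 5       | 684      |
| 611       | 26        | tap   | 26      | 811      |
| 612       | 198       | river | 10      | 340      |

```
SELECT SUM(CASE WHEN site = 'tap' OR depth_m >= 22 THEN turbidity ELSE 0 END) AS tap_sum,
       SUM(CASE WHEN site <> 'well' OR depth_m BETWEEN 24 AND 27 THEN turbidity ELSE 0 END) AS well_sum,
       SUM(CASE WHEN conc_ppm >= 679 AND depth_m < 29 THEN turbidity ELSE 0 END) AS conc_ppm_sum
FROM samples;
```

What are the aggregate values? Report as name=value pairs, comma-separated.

tap_sum=788, well_sum=1036, conc_ppm_sum=177

[tap_sum: site = 'tap' OR depth_m >= 22]
sample_id=600: ✓ → 20
sample_id=601: ✗
sample_id=602: ✓ → 28
sample_id=603: ✗
sample_id=604: ✓ → 156
sample_id=605: ✓ → 165
sample_id=606: ✓ → 200
sample_id=607: ✗
sample_id=608: ✓ → 48
sample_id=609: ✓ → 145
sample_id=610: ✗
sample_id=611: ✓ → 26
sample_id=612: ✗
tap_sum = 20 + 28 + 156 + 165 + 200 + 48 + 145 + 26 = 788
—
[well_sum: site <> 'well' OR depth_m BETWEEN 24 AND 27]
sample_id=600: ✓ → 20
sample_id=601: ✗
sample_id=602: ✓ → 28
sample_id=603: ✗
sample_id=604: ✓ → 156
sample_id=605: ✓ → 165
sample_id=606: ✓ → 200
sample_id=607: ✓ → 42
sample_id=608: ✓ → 48
sample_id=609: ✓ → 145
sample_id=610: ✓ → 8
sample_id=611: ✓ → 26
sample_id=612: ✓ → 198
well_sum = 20 + 28 + 156 + 165 + 200 + 42 + 48 + 145 + 8 + 26 + 198 = 1036
—
[conc_ppm_sum: conc_ppm >= 679 AND depth_m < 29]
sample_id=600: ✗
sample_id=601: ✓ → 143
sample_id=602: ✗
sample_id=603: ✗
sample_id=604: ✗
sample_id=605: ✗
sample_id=606: ✗
sample_id=607: ✗
sample_id=608: ✗
sample_id=609: ✗
sample_id=610: ✓ → 8
sample_id=611: ✓ → 26
sample_id=612: ✗
conc_ppm_sum = 143 + 8 + 26 = 177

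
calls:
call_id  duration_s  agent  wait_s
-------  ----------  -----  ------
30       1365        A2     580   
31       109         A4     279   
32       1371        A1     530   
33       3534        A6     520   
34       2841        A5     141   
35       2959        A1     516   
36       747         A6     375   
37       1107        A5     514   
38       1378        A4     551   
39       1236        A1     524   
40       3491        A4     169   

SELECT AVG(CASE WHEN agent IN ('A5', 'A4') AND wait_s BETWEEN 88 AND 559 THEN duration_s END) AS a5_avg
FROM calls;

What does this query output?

1785.2

call_id=30: ✗
call_id=31: ✓ → 109
call_id=32: ✗
call_id=33: ✗
call_id=34: ✓ → 2841
call_id=35: ✗
call_id=36: ✗
call_id=37: ✓ → 1107
call_id=38: ✓ → 1378
call_id=39: ✗
call_id=40: ✓ → 3491
a5_avg = (109 + 2841 + 1107 + 1378 + 3491) / 5 = 1785.2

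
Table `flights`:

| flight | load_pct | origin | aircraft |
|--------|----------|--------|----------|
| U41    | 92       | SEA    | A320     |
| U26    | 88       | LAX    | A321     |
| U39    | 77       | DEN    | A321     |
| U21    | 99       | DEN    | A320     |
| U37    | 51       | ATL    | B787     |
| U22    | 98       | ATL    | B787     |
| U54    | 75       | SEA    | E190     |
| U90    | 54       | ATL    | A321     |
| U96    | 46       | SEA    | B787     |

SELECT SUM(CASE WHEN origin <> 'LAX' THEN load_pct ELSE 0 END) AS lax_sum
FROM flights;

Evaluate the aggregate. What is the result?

592

flight=U41: ✓ → 92
flight=U26: ✗
flight=U39: ✓ → 77
flight=U21: ✓ → 99
flight=U37: ✓ → 51
flight=U22: ✓ → 98
flight=U54: ✓ → 75
flight=U90: ✓ → 54
flight=U96: ✓ → 46
lax_sum = 92 + 77 + 99 + 51 + 98 + 75 + 54 + 46 = 592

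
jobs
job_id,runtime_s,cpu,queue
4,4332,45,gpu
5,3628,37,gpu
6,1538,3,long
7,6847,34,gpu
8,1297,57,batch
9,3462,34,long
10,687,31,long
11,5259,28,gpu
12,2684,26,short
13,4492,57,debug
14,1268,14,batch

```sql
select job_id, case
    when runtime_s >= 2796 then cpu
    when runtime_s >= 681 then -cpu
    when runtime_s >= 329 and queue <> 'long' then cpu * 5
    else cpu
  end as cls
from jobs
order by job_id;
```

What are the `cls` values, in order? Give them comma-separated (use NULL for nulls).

job_id=4: runtime_s >= 2796 → 45
job_id=5: runtime_s >= 2796 → 37
job_id=6: runtime_s >= 681 → -3
job_id=7: runtime_s >= 2796 → 34
job_id=8: runtime_s >= 681 → -57
job_id=9: runtime_s >= 2796 → 34
job_id=10: runtime_s >= 681 → -31
job_id=11: runtime_s >= 2796 → 28
job_id=12: runtime_s >= 681 → -26
job_id=13: runtime_s >= 2796 → 57
job_id=14: runtime_s >= 681 → -14

45, 37, -3, 34, -57, 34, -31, 28, -26, 57, -14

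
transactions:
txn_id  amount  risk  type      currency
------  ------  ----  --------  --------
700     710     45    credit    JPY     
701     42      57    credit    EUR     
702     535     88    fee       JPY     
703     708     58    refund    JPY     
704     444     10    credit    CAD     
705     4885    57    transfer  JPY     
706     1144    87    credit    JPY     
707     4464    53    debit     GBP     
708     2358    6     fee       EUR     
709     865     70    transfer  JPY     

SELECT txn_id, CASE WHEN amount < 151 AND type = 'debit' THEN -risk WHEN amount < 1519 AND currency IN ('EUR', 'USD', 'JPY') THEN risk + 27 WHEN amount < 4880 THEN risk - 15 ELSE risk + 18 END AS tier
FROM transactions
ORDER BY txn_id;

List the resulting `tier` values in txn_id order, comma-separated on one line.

72, 84, 115, 85, -5, 75, 114, 38, -9, 97

txn_id=700: amount < 1519 AND currency IN ('EUR', 'USD', 'JPY') → 72
txn_id=701: amount < 1519 AND currency IN ('EUR', 'USD', 'JPY') → 84
txn_id=702: amount < 1519 AND currency IN ('EUR', 'USD', 'JPY') → 115
txn_id=703: amount < 1519 AND currency IN ('EUR', 'USD', 'JPY') → 85
txn_id=704: amount < 4880 → -5
txn_id=705: ELSE → 75
txn_id=706: amount < 1519 AND currency IN ('EUR', 'USD', 'JPY') → 114
txn_id=707: amount < 4880 → 38
txn_id=708: amount < 4880 → -9
txn_id=709: amount < 1519 AND currency IN ('EUR', 'USD', 'JPY') → 97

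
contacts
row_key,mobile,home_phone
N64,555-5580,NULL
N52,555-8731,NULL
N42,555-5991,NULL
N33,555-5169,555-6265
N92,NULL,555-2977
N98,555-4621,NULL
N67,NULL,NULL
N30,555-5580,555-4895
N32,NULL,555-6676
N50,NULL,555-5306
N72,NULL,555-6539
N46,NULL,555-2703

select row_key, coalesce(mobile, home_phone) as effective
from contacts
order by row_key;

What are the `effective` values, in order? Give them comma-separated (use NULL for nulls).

row_key=N30: mobile=555-5580 → 555-5580
row_key=N32: mobile=NULL, home_phone=555-6676 → 555-6676
row_key=N33: mobile=555-5169 → 555-5169
row_key=N42: mobile=555-5991 → 555-5991
row_key=N46: mobile=NULL, home_phone=555-2703 → 555-2703
row_key=N50: mobile=NULL, home_phone=555-5306 → 555-5306
row_key=N52: mobile=555-8731 → 555-8731
row_key=N64: mobile=555-5580 → 555-5580
row_key=N67: mobile=NULL, home_phone=NULL (all NULL) → NULL
row_key=N72: mobile=NULL, home_phone=555-6539 → 555-6539
row_key=N92: mobile=NULL, home_phone=555-2977 → 555-2977
row_key=N98: mobile=555-4621 → 555-4621

555-5580, 555-6676, 555-5169, 555-5991, 555-2703, 555-5306, 555-8731, 555-5580, NULL, 555-6539, 555-2977, 555-4621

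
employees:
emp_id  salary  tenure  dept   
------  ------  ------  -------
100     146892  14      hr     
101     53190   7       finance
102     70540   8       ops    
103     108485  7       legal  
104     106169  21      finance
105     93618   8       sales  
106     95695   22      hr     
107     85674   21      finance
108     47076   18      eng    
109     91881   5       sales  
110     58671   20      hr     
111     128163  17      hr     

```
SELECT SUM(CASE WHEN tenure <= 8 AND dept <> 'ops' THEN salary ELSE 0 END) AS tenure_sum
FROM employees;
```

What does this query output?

emp_id=100: ✗
emp_id=101: ✓ → 53190
emp_id=102: ✗
emp_id=103: ✓ → 108485
emp_id=104: ✗
emp_id=105: ✓ → 93618
emp_id=106: ✗
emp_id=107: ✗
emp_id=108: ✗
emp_id=109: ✓ → 91881
emp_id=110: ✗
emp_id=111: ✗
tenure_sum = 53190 + 108485 + 93618 + 91881 = 347174

347174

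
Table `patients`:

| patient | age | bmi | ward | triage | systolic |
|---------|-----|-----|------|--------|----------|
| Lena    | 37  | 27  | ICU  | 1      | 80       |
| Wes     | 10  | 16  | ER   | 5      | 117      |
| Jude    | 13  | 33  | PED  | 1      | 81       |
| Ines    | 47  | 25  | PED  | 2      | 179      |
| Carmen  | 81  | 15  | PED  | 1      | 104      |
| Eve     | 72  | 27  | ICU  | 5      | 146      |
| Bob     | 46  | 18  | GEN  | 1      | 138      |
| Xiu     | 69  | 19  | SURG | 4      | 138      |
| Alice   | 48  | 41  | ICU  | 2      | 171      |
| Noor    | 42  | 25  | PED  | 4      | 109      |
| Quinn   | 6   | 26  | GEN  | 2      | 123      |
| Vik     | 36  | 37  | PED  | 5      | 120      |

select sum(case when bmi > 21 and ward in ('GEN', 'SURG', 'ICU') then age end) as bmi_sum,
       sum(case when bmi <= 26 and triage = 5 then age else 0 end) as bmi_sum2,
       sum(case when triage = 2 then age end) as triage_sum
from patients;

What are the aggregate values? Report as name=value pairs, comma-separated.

[bmi_sum: bmi > 21 and ward in ('GEN', 'SURG', 'ICU')]
patient=Lena: ✓ → 37
patient=Wes: ✗
patient=Jude: ✗
patient=Ines: ✗
patient=Carmen: ✗
patient=Eve: ✓ → 72
patient=Bob: ✗
patient=Xiu: ✗
patient=Alice: ✓ → 48
patient=Noor: ✗
patient=Quinn: ✓ → 6
patient=Vik: ✗
bmi_sum = 37 + 72 + 48 + 6 = 163
—
[bmi_sum2: bmi <= 26 and triage = 5]
patient=Lena: ✗
patient=Wes: ✓ → 10
patient=Jude: ✗
patient=Ines: ✗
patient=Carmen: ✗
patient=Eve: ✗
patient=Bob: ✗
patient=Xiu: ✗
patient=Alice: ✗
patient=Noor: ✗
patient=Quinn: ✗
patient=Vik: ✗
bmi_sum2 = 10
—
[triage_sum: triage = 2]
patient=Lena: ✗
patient=Wes: ✗
patient=Jude: ✗
patient=Ines: ✓ → 47
patient=Carmen: ✗
patient=Eve: ✗
patient=Bob: ✗
patient=Xiu: ✗
patient=Alice: ✓ → 48
patient=Noor: ✗
patient=Quinn: ✓ → 6
patient=Vik: ✗
triage_sum = 47 + 48 + 6 = 101

bmi_sum=163, bmi_sum2=10, triage_sum=101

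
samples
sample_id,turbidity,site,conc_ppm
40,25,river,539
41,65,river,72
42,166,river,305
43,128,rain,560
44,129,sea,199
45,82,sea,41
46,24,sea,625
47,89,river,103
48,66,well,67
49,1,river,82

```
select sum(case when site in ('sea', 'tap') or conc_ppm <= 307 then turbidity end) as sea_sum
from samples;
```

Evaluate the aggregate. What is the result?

622

sample_id=40: ✗
sample_id=41: ✓ → 65
sample_id=42: ✓ → 166
sample_id=43: ✗
sample_id=44: ✓ → 129
sample_id=45: ✓ → 82
sample_id=46: ✓ → 24
sample_id=47: ✓ → 89
sample_id=48: ✓ → 66
sample_id=49: ✓ → 1
sea_sum = 65 + 166 + 129 + 82 + 24 + 89 + 66 + 1 = 622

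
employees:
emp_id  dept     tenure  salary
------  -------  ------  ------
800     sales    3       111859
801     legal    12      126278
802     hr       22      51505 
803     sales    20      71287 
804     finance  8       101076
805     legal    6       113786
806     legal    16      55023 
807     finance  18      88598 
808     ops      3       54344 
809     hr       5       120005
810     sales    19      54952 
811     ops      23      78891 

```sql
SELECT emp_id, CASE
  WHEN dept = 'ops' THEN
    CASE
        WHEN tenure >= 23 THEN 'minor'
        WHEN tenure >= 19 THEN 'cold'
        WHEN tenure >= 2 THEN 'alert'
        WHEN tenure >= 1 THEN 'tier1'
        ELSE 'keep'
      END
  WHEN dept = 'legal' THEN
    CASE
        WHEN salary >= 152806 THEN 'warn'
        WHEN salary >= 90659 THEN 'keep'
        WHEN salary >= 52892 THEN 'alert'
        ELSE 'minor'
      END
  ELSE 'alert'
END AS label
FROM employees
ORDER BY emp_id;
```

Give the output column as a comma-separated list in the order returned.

alert, keep, alert, alert, alert, keep, alert, alert, alert, alert, alert, minor

emp_id=800: dept='sales' → outer ELSE → alert
emp_id=801: dept='legal' → inner[salary >= 90659] → keep
emp_id=802: dept='hr' → outer ELSE → alert
emp_id=803: dept='sales' → outer ELSE → alert
emp_id=804: dept='finance' → outer ELSE → alert
emp_id=805: dept='legal' → inner[salary >= 90659] → keep
emp_id=806: dept='legal' → inner[salary >= 52892] → alert
emp_id=807: dept='finance' → outer ELSE → alert
emp_id=808: dept='ops' → inner[tenure >= 2] → alert
emp_id=809: dept='hr' → outer ELSE → alert
emp_id=810: dept='sales' → outer ELSE → alert
emp_id=811: dept='ops' → inner[tenure >= 23] → minor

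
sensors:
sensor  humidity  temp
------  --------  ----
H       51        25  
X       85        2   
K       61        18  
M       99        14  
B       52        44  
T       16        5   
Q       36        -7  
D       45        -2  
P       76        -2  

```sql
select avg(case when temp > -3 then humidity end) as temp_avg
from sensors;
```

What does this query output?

sensor=H: ✓ → 51
sensor=X: ✓ → 85
sensor=K: ✓ → 61
sensor=M: ✓ → 99
sensor=B: ✓ → 52
sensor=T: ✓ → 16
sensor=Q: ✗
sensor=D: ✓ → 45
sensor=P: ✓ → 76
temp_avg = (51 + 85 + 61 + 99 + 52 + 16 + 45 + 76) / 8 = 60.625

60.625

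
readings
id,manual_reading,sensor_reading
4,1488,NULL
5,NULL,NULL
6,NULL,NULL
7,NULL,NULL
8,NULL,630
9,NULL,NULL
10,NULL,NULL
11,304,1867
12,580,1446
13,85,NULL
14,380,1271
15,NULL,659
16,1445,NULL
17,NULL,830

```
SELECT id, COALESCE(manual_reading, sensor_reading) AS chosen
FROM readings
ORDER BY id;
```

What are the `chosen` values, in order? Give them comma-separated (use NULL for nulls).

id=4: manual_reading=1488 → 1488
id=5: manual_reading=NULL, sensor_reading=NULL (all NULL) → NULL
id=6: manual_reading=NULL, sensor_reading=NULL (all NULL) → NULL
id=7: manual_reading=NULL, sensor_reading=NULL (all NULL) → NULL
id=8: manual_reading=NULL, sensor_reading=630 → 630
id=9: manual_reading=NULL, sensor_reading=NULL (all NULL) → NULL
id=10: manual_reading=NULL, sensor_reading=NULL (all NULL) → NULL
id=11: manual_reading=304 → 304
id=12: manual_reading=580 → 580
id=13: manual_reading=85 → 85
id=14: manual_reading=380 → 380
id=15: manual_reading=NULL, sensor_reading=659 → 659
id=16: manual_reading=1445 → 1445
id=17: manual_reading=NULL, sensor_reading=830 → 830

1488, NULL, NULL, NULL, 630, NULL, NULL, 304, 580, 85, 380, 659, 1445, 830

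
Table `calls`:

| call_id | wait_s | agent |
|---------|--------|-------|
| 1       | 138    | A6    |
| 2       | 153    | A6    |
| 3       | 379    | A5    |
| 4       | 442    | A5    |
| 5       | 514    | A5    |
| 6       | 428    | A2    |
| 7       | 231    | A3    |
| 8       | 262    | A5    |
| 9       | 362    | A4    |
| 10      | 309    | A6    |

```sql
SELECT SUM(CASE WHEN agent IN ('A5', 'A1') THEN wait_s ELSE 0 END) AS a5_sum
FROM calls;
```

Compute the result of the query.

call_id=1: ✗
call_id=2: ✗
call_id=3: ✓ → 379
call_id=4: ✓ → 442
call_id=5: ✓ → 514
call_id=6: ✗
call_id=7: ✗
call_id=8: ✓ → 262
call_id=9: ✗
call_id=10: ✗
a5_sum = 379 + 442 + 514 + 262 = 1597

1597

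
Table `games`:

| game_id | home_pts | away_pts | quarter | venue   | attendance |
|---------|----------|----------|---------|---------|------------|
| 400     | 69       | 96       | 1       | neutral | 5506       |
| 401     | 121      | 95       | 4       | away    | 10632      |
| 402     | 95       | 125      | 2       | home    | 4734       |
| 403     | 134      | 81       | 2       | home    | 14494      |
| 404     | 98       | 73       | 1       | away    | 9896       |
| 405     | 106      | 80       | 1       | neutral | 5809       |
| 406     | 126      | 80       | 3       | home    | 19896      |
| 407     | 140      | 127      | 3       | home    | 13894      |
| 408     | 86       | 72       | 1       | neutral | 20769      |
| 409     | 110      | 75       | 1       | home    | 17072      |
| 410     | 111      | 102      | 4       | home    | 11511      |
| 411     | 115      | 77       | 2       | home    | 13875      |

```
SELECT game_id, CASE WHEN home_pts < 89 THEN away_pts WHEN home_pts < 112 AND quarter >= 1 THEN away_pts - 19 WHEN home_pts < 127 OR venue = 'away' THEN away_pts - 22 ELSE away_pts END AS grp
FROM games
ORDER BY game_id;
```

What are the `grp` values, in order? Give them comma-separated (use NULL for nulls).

96, 73, 106, 81, 54, 61, 58, 127, 72, 56, 83, 55

game_id=400: home_pts < 89 → 96
game_id=401: home_pts < 127 OR venue = 'away' → 73
game_id=402: home_pts < 112 AND quarter >= 1 → 106
game_id=403: ELSE → 81
game_id=404: home_pts < 112 AND quarter >= 1 → 54
game_id=405: home_pts < 112 AND quarter >= 1 → 61
game_id=406: home_pts < 127 OR venue = 'away' → 58
game_id=407: ELSE → 127
game_id=408: home_pts < 89 → 72
game_id=409: home_pts < 112 AND quarter >= 1 → 56
game_id=410: home_pts < 112 AND quarter >= 1 → 83
game_id=411: home_pts < 127 OR venue = 'away' → 55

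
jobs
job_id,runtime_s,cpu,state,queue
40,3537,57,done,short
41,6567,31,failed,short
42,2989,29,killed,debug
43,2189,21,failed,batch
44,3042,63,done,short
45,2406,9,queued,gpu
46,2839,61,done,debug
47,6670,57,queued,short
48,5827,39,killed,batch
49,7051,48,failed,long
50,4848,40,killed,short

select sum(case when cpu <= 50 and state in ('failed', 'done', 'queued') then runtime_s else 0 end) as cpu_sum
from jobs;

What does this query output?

job_id=40: ✗
job_id=41: ✓ → 6567
job_id=42: ✗
job_id=43: ✓ → 2189
job_id=44: ✗
job_id=45: ✓ → 2406
job_id=46: ✗
job_id=47: ✗
job_id=48: ✗
job_id=49: ✓ → 7051
job_id=50: ✗
cpu_sum = 6567 + 2189 + 2406 + 7051 = 18213

18213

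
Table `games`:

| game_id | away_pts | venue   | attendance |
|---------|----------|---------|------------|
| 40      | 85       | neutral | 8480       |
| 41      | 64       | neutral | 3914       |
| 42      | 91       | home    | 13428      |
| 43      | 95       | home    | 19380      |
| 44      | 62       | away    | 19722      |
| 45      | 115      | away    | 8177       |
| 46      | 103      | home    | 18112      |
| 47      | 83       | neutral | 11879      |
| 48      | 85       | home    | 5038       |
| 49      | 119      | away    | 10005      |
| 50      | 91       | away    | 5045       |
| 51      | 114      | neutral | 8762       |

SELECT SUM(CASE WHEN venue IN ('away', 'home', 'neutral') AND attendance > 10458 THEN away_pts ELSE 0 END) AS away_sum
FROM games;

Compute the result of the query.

game_id=40: ✗
game_id=41: ✗
game_id=42: ✓ → 91
game_id=43: ✓ → 95
game_id=44: ✓ → 62
game_id=45: ✗
game_id=46: ✓ → 103
game_id=47: ✓ → 83
game_id=48: ✗
game_id=49: ✗
game_id=50: ✗
game_id=51: ✗
away_sum = 91 + 95 + 62 + 103 + 83 = 434

434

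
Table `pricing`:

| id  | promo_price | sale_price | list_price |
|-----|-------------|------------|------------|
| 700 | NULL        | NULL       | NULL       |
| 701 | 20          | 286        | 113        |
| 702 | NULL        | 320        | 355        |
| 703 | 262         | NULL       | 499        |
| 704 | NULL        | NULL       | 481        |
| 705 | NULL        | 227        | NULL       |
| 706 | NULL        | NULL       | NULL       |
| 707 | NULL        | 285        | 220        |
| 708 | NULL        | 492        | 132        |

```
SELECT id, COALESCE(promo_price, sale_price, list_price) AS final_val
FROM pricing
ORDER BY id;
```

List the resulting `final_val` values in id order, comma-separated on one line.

id=700: promo_price=NULL, sale_price=NULL, list_price=NULL (all NULL) → NULL
id=701: promo_price=20 → 20
id=702: promo_price=NULL, sale_price=320 → 320
id=703: promo_price=262 → 262
id=704: promo_price=NULL, sale_price=NULL, list_price=481 → 481
id=705: promo_price=NULL, sale_price=227 → 227
id=706: promo_price=NULL, sale_price=NULL, list_price=NULL (all NULL) → NULL
id=707: promo_price=NULL, sale_price=285 → 285
id=708: promo_price=NULL, sale_price=492 → 492

NULL, 20, 320, 262, 481, 227, NULL, 285, 492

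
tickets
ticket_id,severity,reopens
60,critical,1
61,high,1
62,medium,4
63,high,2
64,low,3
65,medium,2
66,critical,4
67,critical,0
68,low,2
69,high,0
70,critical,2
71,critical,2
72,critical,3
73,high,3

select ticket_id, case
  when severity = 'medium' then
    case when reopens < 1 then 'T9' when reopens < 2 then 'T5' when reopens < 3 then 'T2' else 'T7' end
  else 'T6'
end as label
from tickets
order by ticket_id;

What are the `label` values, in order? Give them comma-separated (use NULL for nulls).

T6, T6, T7, T6, T6, T2, T6, T6, T6, T6, T6, T6, T6, T6

ticket_id=60: severity='critical' → outer ELSE → T6
ticket_id=61: severity='high' → outer ELSE → T6
ticket_id=62: severity='medium' → inner[ELSE] → T7
ticket_id=63: severity='high' → outer ELSE → T6
ticket_id=64: severity='low' → outer ELSE → T6
ticket_id=65: severity='medium' → inner[reopens < 3] → T2
ticket_id=66: severity='critical' → outer ELSE → T6
ticket_id=67: severity='critical' → outer ELSE → T6
ticket_id=68: severity='low' → outer ELSE → T6
ticket_id=69: severity='high' → outer ELSE → T6
ticket_id=70: severity='critical' → outer ELSE → T6
ticket_id=71: severity='critical' → outer ELSE → T6
ticket_id=72: severity='critical' → outer ELSE → T6
ticket_id=73: severity='high' → outer ELSE → T6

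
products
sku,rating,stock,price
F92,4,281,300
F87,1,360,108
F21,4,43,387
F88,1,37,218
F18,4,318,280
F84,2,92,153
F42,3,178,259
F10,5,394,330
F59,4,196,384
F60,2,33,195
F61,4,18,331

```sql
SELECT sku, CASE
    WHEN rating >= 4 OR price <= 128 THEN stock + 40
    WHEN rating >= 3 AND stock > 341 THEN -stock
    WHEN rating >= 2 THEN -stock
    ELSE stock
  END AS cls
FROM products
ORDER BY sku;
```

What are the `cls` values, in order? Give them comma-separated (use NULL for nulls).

sku=F10: rating >= 4 OR price <= 128 → 434
sku=F18: rating >= 4 OR price <= 128 → 358
sku=F21: rating >= 4 OR price <= 128 → 83
sku=F42: rating >= 2 → -178
sku=F59: rating >= 4 OR price <= 128 → 236
sku=F60: rating >= 2 → -33
sku=F61: rating >= 4 OR price <= 128 → 58
sku=F84: rating >= 2 → -92
sku=F87: rating >= 4 OR price <= 128 → 400
sku=F88: ELSE → 37
sku=F92: rating >= 4 OR price <= 128 → 321

434, 358, 83, -178, 236, -33, 58, -92, 400, 37, 321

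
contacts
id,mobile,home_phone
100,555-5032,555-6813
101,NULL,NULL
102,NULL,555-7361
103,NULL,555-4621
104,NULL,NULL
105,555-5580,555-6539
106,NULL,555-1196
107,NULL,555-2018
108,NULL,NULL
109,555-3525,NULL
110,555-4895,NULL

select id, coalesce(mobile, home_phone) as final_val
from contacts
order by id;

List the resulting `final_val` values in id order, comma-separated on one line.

id=100: mobile=555-5032 → 555-5032
id=101: mobile=NULL, home_phone=NULL (all NULL) → NULL
id=102: mobile=NULL, home_phone=555-7361 → 555-7361
id=103: mobile=NULL, home_phone=555-4621 → 555-4621
id=104: mobile=NULL, home_phone=NULL (all NULL) → NULL
id=105: mobile=555-5580 → 555-5580
id=106: mobile=NULL, home_phone=555-1196 → 555-1196
id=107: mobile=NULL, home_phone=555-2018 → 555-2018
id=108: mobile=NULL, home_phone=NULL (all NULL) → NULL
id=109: mobile=555-3525 → 555-3525
id=110: mobile=555-4895 → 555-4895

555-5032, NULL, 555-7361, 555-4621, NULL, 555-5580, 555-1196, 555-2018, NULL, 555-3525, 555-4895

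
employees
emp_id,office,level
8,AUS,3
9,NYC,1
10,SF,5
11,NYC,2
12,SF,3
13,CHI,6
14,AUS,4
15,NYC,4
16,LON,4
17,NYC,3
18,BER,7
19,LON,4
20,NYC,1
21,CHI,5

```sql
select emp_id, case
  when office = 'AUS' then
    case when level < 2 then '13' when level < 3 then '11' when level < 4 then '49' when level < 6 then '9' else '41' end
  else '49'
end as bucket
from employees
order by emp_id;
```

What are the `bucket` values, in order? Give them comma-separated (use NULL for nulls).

emp_id=8: office='AUS' → inner[level < 4] → 49
emp_id=9: office='NYC' → outer ELSE → 49
emp_id=10: office='SF' → outer ELSE → 49
emp_id=11: office='NYC' → outer ELSE → 49
emp_id=12: office='SF' → outer ELSE → 49
emp_id=13: office='CHI' → outer ELSE → 49
emp_id=14: office='AUS' → inner[level < 6] → 9
emp_id=15: office='NYC' → outer ELSE → 49
emp_id=16: office='LON' → outer ELSE → 49
emp_id=17: office='NYC' → outer ELSE → 49
emp_id=18: office='BER' → outer ELSE → 49
emp_id=19: office='LON' → outer ELSE → 49
emp_id=20: office='NYC' → outer ELSE → 49
emp_id=21: office='CHI' → outer ELSE → 49

49, 49, 49, 49, 49, 49, 9, 49, 49, 49, 49, 49, 49, 49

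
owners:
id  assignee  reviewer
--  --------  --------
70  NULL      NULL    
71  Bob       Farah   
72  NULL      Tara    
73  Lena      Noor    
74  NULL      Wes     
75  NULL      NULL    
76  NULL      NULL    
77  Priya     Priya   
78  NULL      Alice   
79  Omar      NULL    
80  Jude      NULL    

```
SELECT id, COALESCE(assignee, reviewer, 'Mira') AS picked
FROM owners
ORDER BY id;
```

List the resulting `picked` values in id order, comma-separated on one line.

Mira, Bob, Tara, Lena, Wes, Mira, Mira, Priya, Alice, Omar, Jude

id=70: assignee=NULL, reviewer=NULL, → literal Mira → Mira
id=71: assignee=Bob → Bob
id=72: assignee=NULL, reviewer=Tara → Tara
id=73: assignee=Lena → Lena
id=74: assignee=NULL, reviewer=Wes → Wes
id=75: assignee=NULL, reviewer=NULL, → literal Mira → Mira
id=76: assignee=NULL, reviewer=NULL, → literal Mira → Mira
id=77: assignee=Priya → Priya
id=78: assignee=NULL, reviewer=Alice → Alice
id=79: assignee=Omar → Omar
id=80: assignee=Jude → Jude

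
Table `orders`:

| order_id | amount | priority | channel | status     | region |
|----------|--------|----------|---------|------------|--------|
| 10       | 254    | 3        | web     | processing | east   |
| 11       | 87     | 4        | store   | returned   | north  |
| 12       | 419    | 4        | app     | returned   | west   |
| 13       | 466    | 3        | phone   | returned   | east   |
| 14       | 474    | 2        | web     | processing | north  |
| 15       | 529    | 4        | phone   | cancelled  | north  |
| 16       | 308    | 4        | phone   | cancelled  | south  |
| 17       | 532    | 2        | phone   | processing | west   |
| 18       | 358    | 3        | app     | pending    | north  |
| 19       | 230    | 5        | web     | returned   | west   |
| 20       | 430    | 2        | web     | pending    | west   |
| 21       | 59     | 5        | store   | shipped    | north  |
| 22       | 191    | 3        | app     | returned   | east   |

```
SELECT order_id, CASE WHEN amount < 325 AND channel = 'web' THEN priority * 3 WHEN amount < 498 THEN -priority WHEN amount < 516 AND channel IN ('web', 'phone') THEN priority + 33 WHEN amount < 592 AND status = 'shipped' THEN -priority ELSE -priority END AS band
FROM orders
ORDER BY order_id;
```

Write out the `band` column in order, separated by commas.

9, -4, -4, -3, -2, -4, -4, -2, -3, 15, -2, -5, -3

order_id=10: amount < 325 AND channel = 'web' → 9
order_id=11: amount < 498 → -4
order_id=12: amount < 498 → -4
order_id=13: amount < 498 → -3
order_id=14: amount < 498 → -2
order_id=15: ELSE → -4
order_id=16: amount < 498 → -4
order_id=17: ELSE → -2
order_id=18: amount < 498 → -3
order_id=19: amount < 325 AND channel = 'web' → 15
order_id=20: amount < 498 → -2
order_id=21: amount < 498 → -5
order_id=22: amount < 498 → -3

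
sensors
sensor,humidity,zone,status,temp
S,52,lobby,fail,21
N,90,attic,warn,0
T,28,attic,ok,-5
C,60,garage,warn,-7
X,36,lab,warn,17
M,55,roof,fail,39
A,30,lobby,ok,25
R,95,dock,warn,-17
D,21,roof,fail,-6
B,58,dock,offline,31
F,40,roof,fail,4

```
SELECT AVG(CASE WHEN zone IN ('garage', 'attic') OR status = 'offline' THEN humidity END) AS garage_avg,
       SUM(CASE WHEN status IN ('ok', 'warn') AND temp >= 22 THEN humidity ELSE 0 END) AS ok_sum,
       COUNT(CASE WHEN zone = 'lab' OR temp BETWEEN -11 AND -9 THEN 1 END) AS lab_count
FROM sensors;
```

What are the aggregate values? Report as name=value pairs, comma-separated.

garage_avg=59, ok_sum=30, lab_count=1

[garage_avg: zone IN ('garage', 'attic') OR status = 'offline']
sensor=S: ✗
sensor=N: ✓ → 90
sensor=T: ✓ → 28
sensor=C: ✓ → 60
sensor=X: ✗
sensor=M: ✗
sensor=A: ✗
sensor=R: ✗
sensor=D: ✗
sensor=B: ✓ → 58
sensor=F: ✗
garage_avg = (90 + 28 + 60 + 58) / 4 = 59
—
[ok_sum: status IN ('ok', 'warn') AND temp >= 22]
sensor=S: ✗
sensor=N: ✗
sensor=T: ✗
sensor=C: ✗
sensor=X: ✗
sensor=M: ✗
sensor=A: ✓ → 30
sensor=R: ✗
sensor=D: ✗
sensor=B: ✗
sensor=F: ✗
ok_sum = 30
—
[lab_count: zone = 'lab' OR temp BETWEEN -11 AND -9]
sensor=S: ✗
sensor=N: ✗
sensor=T: ✗
sensor=C: ✗
sensor=X: ✓ → 1
sensor=M: ✗
sensor=A: ✗
sensor=R: ✗
sensor=D: ✗
sensor=B: ✗
sensor=F: ✗
lab_count = COUNT(1) = 1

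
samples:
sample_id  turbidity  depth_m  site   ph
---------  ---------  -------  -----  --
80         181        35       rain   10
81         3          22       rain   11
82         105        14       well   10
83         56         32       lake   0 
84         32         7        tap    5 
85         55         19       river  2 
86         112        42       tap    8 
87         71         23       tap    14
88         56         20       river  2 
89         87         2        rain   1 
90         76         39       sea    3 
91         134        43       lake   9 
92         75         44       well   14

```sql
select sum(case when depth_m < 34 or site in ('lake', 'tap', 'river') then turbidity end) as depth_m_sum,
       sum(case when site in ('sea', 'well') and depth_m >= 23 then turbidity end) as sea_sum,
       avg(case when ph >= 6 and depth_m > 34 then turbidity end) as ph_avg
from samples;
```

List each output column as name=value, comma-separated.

[depth_m_sum: depth_m < 34 or site in ('lake', 'tap', 'river')]
sample_id=80: ✗
sample_id=81: ✓ → 3
sample_id=82: ✓ → 105
sample_id=83: ✓ → 56
sample_id=84: ✓ → 32
sample_id=85: ✓ → 55
sample_id=86: ✓ → 112
sample_id=87: ✓ → 71
sample_id=88: ✓ → 56
sample_id=89: ✓ → 87
sample_id=90: ✗
sample_id=91: ✓ → 134
sample_id=92: ✗
depth_m_sum = 3 + 105 + 56 + 32 + 55 + 112 + 71 + 56 + 87 + 134 = 711
—
[sea_sum: site in ('sea', 'well') and depth_m >= 23]
sample_id=80: ✗
sample_id=81: ✗
sample_id=82: ✗
sample_id=83: ✗
sample_id=84: ✗
sample_id=85: ✗
sample_id=86: ✗
sample_id=87: ✗
sample_id=88: ✗
sample_id=89: ✗
sample_id=90: ✓ → 76
sample_id=91: ✗
sample_id=92: ✓ → 75
sea_sum = 76 + 75 = 151
—
[ph_avg: ph >= 6 and depth_m > 34]
sample_id=80: ✓ → 181
sample_id=81: ✗
sample_id=82: ✗
sample_id=83: ✗
sample_id=84: ✗
sample_id=85: ✗
sample_id=86: ✓ → 112
sample_id=87: ✗
sample_id=88: ✗
sample_id=89: ✗
sample_id=90: ✗
sample_id=91: ✓ → 134
sample_id=92: ✓ → 75
ph_avg = (181 + 112 + 134 + 75) / 4 = 125.5

depth_m_sum=711, sea_sum=151, ph_avg=125.5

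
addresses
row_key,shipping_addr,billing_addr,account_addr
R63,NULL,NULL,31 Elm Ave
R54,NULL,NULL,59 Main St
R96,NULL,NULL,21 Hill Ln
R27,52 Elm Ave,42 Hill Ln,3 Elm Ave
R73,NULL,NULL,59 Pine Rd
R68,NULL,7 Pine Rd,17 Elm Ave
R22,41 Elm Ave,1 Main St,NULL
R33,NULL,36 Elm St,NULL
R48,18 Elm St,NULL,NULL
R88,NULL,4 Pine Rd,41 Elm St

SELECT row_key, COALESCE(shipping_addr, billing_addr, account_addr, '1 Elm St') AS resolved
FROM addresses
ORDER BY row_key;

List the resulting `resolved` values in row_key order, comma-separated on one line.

41 Elm Ave, 52 Elm Ave, 36 Elm St, 18 Elm St, 59 Main St, 31 Elm Ave, 7 Pine Rd, 59 Pine Rd, 4 Pine Rd, 21 Hill Ln

row_key=R22: shipping_addr=41 Elm Ave → 41 Elm Ave
row_key=R27: shipping_addr=52 Elm Ave → 52 Elm Ave
row_key=R33: shipping_addr=NULL, billing_addr=36 Elm St → 36 Elm St
row_key=R48: shipping_addr=18 Elm St → 18 Elm St
row_key=R54: shipping_addr=NULL, billing_addr=NULL, account_addr=59 Main St → 59 Main St
row_key=R63: shipping_addr=NULL, billing_addr=NULL, account_addr=31 Elm Ave → 31 Elm Ave
row_key=R68: shipping_addr=NULL, billing_addr=7 Pine Rd → 7 Pine Rd
row_key=R73: shipping_addr=NULL, billing_addr=NULL, account_addr=59 Pine Rd → 59 Pine Rd
row_key=R88: shipping_addr=NULL, billing_addr=4 Pine Rd → 4 Pine Rd
row_key=R96: shipping_addr=NULL, billing_addr=NULL, account_addr=21 Hill Ln → 21 Hill Ln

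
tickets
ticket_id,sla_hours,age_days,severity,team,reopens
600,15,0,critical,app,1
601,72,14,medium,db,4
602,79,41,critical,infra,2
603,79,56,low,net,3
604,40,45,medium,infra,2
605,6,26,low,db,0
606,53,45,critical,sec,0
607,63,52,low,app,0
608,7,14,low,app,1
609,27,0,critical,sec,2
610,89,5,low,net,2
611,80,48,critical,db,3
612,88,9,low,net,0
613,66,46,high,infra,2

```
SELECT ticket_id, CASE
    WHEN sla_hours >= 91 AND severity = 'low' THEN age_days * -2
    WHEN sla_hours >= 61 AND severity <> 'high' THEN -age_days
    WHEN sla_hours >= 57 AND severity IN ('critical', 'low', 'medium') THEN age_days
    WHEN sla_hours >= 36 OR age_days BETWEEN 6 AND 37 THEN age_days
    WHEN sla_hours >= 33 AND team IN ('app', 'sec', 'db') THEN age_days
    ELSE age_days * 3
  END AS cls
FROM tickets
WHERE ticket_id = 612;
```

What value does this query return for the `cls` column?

ticket_id = 612: sla_hours=88, age_days=9, severity=low, team=net, reopens=0.
sla_hours >= 91 AND severity = 'low' → false
sla_hours >= 61 AND severity <> 'high' → true → -9

-9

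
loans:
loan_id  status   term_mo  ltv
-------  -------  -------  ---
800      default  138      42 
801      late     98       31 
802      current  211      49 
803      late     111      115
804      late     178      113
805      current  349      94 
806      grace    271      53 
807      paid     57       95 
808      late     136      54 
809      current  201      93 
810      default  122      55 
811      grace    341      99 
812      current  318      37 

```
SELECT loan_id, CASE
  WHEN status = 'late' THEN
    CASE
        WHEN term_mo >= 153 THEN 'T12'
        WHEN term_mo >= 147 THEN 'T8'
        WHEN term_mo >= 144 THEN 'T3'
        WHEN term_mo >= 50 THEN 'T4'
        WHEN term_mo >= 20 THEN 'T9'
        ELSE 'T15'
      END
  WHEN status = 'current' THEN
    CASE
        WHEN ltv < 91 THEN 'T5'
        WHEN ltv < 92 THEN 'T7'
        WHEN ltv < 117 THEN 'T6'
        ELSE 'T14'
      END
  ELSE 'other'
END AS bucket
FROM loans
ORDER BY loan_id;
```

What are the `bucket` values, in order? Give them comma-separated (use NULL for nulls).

other, T4, T5, T4, T12, T6, other, other, T4, T6, other, other, T5

loan_id=800: status='default' → outer ELSE → other
loan_id=801: status='late' → inner[term_mo >= 50] → T4
loan_id=802: status='current' → inner[ltv < 91] → T5
loan_id=803: status='late' → inner[term_mo >= 50] → T4
loan_id=804: status='late' → inner[term_mo >= 153] → T12
loan_id=805: status='current' → inner[ltv < 117] → T6
loan_id=806: status='grace' → outer ELSE → other
loan_id=807: status='paid' → outer ELSE → other
loan_id=808: status='late' → inner[term_mo >= 50] → T4
loan_id=809: status='current' → inner[ltv < 117] → T6
loan_id=810: status='default' → outer ELSE → other
loan_id=811: status='grace' → outer ELSE → other
loan_id=812: status='current' → inner[ltv < 91] → T5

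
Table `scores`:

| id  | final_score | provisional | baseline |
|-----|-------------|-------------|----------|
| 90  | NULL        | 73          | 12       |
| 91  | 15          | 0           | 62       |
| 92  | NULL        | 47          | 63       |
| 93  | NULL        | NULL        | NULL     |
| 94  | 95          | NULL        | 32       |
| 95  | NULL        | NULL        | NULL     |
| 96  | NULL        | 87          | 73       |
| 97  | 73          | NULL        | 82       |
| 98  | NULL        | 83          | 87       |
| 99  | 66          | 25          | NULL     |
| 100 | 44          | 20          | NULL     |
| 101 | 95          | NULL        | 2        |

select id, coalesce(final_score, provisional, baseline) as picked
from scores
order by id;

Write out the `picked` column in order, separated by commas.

id=90: final_score=NULL, provisional=73 → 73
id=91: final_score=15 → 15
id=92: final_score=NULL, provisional=47 → 47
id=93: final_score=NULL, provisional=NULL, baseline=NULL (all NULL) → NULL
id=94: final_score=95 → 95
id=95: final_score=NULL, provisional=NULL, baseline=NULL (all NULL) → NULL
id=96: final_score=NULL, provisional=87 → 87
id=97: final_score=73 → 73
id=98: final_score=NULL, provisional=83 → 83
id=99: final_score=66 → 66
id=100: final_score=44 → 44
id=101: final_score=95 → 95

73, 15, 47, NULL, 95, NULL, 87, 73, 83, 66, 44, 95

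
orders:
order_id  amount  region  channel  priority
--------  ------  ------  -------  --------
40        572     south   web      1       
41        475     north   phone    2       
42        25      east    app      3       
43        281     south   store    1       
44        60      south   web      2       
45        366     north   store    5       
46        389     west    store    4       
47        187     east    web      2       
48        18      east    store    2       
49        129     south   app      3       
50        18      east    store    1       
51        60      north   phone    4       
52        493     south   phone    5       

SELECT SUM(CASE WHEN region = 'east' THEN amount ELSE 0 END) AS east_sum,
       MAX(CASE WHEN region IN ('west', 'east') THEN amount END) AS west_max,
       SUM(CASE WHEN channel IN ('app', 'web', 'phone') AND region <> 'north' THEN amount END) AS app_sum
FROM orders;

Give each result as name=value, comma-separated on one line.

east_sum=248, west_max=389, app_sum=1466

[east_sum: region = 'east']
order_id=40: ✗
order_id=41: ✗
order_id=42: ✓ → 25
order_id=43: ✗
order_id=44: ✗
order_id=45: ✗
order_id=46: ✗
order_id=47: ✓ → 187
order_id=48: ✓ → 18
order_id=49: ✗
order_id=50: ✓ → 18
order_id=51: ✗
order_id=52: ✗
east_sum = 25 + 187 + 18 + 18 = 248
—
[west_max: region IN ('west', 'east')]
order_id=40: ✗
order_id=41: ✗
order_id=42: ✓ → 25
order_id=43: ✗
order_id=44: ✗
order_id=45: ✗
order_id=46: ✓ → 389
order_id=47: ✓ → 187
order_id=48: ✓ → 18
order_id=49: ✗
order_id=50: ✓ → 18
order_id=51: ✗
order_id=52: ✗
west_max = MAX(25, 389, 187, 18, 18) = 389
—
[app_sum: channel IN ('app', 'web', 'phone') AND region <> 'north']
order_id=40: ✓ → 572
order_id=41: ✗
order_id=42: ✓ → 25
order_id=43: ✗
order_id=44: ✓ → 60
order_id=45: ✗
order_id=46: ✗
order_id=47: ✓ → 187
order_id=48: ✗
order_id=49: ✓ → 129
order_id=50: ✗
order_id=51: ✗
order_id=52: ✓ → 493
app_sum = 572 + 25 + 60 + 187 + 129 + 493 = 1466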